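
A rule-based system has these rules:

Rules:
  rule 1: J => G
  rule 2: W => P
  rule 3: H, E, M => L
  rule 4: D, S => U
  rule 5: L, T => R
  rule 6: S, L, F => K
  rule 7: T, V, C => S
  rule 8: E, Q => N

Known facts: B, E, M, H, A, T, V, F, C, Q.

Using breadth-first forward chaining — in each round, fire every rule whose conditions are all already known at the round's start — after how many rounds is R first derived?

Round 1 — rule 3, rule 7, rule 8, derive L, S, N.
Round 2 — rule 5, rule 6, derive R, K.
R first appears in round 2.

2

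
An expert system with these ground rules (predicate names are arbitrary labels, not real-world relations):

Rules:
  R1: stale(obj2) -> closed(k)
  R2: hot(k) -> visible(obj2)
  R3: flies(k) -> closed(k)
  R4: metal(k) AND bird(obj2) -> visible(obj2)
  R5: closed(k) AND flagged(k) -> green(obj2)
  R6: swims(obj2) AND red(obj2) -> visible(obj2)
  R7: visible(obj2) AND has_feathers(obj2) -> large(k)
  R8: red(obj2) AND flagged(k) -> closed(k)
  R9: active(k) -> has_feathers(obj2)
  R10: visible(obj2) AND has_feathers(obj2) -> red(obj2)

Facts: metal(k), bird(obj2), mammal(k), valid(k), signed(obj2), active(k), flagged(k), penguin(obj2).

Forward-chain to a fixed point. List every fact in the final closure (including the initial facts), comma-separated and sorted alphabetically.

active(k), bird(obj2), closed(k), flagged(k), green(obj2), has_feathers(obj2), large(k), mammal(k), metal(k), penguin(obj2), red(obj2), signed(obj2), valid(k), visible(obj2)

Round 1: R4 [metal(k) AND bird(obj2) -> visible(obj2)]; R9 [active(k) -> has_feathers(obj2)]. New: visible(obj2), has_feathers(obj2).
Round 2: R7 [visible(obj2) AND has_feathers(obj2) -> large(k)]; R10 [visible(obj2) AND has_feathers(obj2) -> red(obj2)]. New: large(k), red(obj2).
Round 3: R8 [red(obj2) AND flagged(k) -> closed(k)]. New: closed(k).
Round 4: R5 [closed(k) AND flagged(k) -> green(obj2)]. New: green(obj2).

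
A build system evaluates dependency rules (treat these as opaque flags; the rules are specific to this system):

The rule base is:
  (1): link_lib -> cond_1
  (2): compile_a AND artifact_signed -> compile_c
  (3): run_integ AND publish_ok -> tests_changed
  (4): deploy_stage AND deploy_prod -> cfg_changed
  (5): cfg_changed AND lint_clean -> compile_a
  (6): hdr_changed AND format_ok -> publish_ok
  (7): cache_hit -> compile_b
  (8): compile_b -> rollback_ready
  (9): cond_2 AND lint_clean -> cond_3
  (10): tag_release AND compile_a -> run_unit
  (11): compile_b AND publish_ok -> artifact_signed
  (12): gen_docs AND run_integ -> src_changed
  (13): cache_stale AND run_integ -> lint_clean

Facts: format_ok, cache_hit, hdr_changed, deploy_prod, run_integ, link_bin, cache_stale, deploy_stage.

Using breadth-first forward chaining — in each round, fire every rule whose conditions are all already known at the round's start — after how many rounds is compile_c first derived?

Round 1 — (4), (6), (7), (13), derive cfg_changed, publish_ok, compile_b, lint_clean.
Round 2 — (3), (5), (8), (11), derive tests_changed, compile_a, rollback_ready, artifact_signed.
Round 3 — (2), derive compile_c.
compile_c first appears in round 3.

3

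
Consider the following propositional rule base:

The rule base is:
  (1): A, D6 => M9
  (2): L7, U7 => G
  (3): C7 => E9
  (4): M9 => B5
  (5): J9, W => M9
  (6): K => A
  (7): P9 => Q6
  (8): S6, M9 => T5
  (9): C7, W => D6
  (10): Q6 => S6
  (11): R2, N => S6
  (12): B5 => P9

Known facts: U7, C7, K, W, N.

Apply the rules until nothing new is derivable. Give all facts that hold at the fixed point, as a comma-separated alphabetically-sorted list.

A, B5, C7, D6, E9, K, M9, N, P9, Q6, S6, T5, U7, W

[1] (3) [C7 => E9]; (6) [K => A]; (9) [C7, W => D6]. ⇒ new: E9, A, D6.
[2] (1) [A, D6 => M9]. ⇒ new: M9.
[3] (4) [M9 => B5]. ⇒ new: B5.
[4] (12) [B5 => P9]. ⇒ new: P9.
[5] (7) [P9 => Q6]. ⇒ new: Q6.
[6] (10) [Q6 => S6]. ⇒ new: S6.
[7] (8) [S6, M9 => T5]. ⇒ new: T5.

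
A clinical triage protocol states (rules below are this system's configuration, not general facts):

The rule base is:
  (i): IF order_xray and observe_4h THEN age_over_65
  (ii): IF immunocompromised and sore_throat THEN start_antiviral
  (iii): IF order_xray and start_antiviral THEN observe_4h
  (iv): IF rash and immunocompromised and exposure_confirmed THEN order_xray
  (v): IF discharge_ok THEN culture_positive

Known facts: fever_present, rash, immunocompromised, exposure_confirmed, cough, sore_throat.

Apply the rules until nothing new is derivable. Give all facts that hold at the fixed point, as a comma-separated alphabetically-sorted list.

age_over_65, cough, exposure_confirmed, fever_present, immunocompromised, observe_4h, order_xray, rash, sore_throat, start_antiviral

Round 1 fires (ii), (iv), giving start_antiviral, order_xray.
Round 2 fires (iii), giving observe_4h.
Round 3 fires (i), giving age_over_65.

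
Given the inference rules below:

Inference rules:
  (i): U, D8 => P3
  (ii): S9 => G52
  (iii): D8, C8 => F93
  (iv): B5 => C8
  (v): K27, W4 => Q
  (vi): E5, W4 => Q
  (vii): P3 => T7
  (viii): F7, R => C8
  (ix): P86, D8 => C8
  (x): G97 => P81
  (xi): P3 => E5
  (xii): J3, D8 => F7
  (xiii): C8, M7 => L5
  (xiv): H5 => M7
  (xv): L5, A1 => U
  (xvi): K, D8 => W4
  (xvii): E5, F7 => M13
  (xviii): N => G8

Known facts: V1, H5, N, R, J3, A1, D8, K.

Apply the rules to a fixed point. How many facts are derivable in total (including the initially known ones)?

Round 1 — (xii), (xiv), (xvi), (xviii), derive F7, M7, W4, G8.
Round 2 — (viii), derive C8.
Round 3 — (iii), (xiii), derive F93, L5.
Round 4 — (xv), derive U.
Round 5 — (i), derive P3.
Round 6 — (vii), (xi), derive T7, E5.
Round 7 — (vi), (xvii), derive Q, M13.
Closure: {A1, C8, D8, E5, F7, F93, G8, H5, J3, K, L5, M13, M7, N, P3, Q, R, T7, U, V1, W4} — 21 facts.

21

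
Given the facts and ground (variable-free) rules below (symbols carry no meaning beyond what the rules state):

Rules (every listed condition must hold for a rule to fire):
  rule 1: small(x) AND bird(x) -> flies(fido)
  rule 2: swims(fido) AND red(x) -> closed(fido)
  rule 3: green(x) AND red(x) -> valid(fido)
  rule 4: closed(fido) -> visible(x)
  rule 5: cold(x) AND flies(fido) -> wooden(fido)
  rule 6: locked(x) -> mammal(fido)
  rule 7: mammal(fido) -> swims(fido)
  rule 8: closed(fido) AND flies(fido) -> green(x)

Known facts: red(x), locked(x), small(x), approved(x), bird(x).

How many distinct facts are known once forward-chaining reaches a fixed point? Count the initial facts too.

Round 1: rule 1 [small(x) AND bird(x) -> flies(fido)]; rule 6 [locked(x) -> mammal(fido)]. New: flies(fido), mammal(fido).
Round 2: rule 7 [mammal(fido) -> swims(fido)]. New: swims(fido).
Round 3: rule 2 [swims(fido) AND red(x) -> closed(fido)]. New: closed(fido).
Round 4: rule 4 [closed(fido) -> visible(x)]; rule 8 [closed(fido) AND flies(fido) -> green(x)]. New: visible(x), green(x).
Round 5: rule 3 [green(x) AND red(x) -> valid(fido)]. New: valid(fido).
Closure: {approved(x), bird(x), closed(fido), flies(fido), green(x), locked(x), mammal(fido), red(x), small(x), swims(fido), valid(fido), visible(x)} — 12 facts.

12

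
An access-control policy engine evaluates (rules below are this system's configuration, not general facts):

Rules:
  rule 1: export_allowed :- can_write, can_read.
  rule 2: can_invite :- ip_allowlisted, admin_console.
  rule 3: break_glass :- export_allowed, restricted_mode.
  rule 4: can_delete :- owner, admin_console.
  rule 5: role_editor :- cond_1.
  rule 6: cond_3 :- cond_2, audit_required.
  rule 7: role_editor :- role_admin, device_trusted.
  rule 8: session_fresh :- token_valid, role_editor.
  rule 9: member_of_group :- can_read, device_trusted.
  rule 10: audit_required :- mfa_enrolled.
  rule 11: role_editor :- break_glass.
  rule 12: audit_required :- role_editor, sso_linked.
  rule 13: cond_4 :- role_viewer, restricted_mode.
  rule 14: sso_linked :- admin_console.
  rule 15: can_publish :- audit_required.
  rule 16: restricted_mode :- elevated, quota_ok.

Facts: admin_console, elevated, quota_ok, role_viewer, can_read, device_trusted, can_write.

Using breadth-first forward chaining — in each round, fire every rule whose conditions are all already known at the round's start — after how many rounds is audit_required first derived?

Round 1 fires rule 1, rule 9, rule 14, rule 16, giving export_allowed, member_of_group, sso_linked, restricted_mode.
Round 2 fires rule 3, rule 13, giving break_glass, cond_4.
Round 3 fires rule 11, giving role_editor.
Round 4 fires rule 12, giving audit_required.
audit_required first appears in round 4.

4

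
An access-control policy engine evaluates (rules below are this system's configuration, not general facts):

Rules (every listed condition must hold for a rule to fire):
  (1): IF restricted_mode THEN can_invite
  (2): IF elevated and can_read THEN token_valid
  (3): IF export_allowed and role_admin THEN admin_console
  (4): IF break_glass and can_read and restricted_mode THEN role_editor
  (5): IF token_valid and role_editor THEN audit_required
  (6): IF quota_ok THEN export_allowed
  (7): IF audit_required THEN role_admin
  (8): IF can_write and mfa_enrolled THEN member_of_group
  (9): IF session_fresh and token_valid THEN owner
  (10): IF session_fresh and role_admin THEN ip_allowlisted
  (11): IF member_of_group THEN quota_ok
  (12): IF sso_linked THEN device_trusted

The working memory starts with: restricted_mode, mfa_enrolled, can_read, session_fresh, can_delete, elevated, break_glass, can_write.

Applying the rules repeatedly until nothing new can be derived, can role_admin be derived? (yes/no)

yes

Round 1 — (1), (2), (4), (8), derive can_invite, token_valid, role_editor, member_of_group.
Round 2 — (5), (9), (11), derive audit_required, owner, quota_ok.
Round 3 — (6), (7), derive export_allowed, role_admin.
Round 4 — (3), (10), derive admin_console, ip_allowlisted.
role_admin appears in round 3, so it is derivable.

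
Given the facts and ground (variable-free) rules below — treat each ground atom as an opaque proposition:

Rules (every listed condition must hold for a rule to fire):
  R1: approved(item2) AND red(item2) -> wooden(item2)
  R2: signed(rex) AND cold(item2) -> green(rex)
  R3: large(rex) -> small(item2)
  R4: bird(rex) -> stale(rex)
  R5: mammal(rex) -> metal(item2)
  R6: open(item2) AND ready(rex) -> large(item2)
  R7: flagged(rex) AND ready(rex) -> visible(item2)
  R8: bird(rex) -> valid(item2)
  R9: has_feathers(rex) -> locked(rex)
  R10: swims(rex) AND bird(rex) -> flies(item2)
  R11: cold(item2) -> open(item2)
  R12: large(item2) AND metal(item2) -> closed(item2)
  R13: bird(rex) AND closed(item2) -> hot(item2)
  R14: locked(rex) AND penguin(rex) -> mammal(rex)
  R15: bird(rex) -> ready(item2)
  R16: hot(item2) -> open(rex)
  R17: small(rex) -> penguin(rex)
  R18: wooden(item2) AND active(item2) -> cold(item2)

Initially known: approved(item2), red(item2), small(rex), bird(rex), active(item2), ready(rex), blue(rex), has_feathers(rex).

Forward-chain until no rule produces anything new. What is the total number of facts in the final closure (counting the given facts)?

Round 1: R1 [approved(item2) AND red(item2) -> wooden(item2)]; R4 [bird(rex) -> stale(rex)]; R8 [bird(rex) -> valid(item2)]; R9 [has_feathers(rex) -> locked(rex)]; R15 [bird(rex) -> ready(item2)]; R17 [small(rex) -> penguin(rex)]. Adds wooden(item2), stale(rex), valid(item2), locked(rex), ready(item2), penguin(rex).
Round 2: R14 [locked(rex) AND penguin(rex) -> mammal(rex)]; R18 [wooden(item2) AND active(item2) -> cold(item2)]. Adds mammal(rex), cold(item2).
Round 3: R5 [mammal(rex) -> metal(item2)]; R11 [cold(item2) -> open(item2)]. Adds metal(item2), open(item2).
Round 4: R6 [open(item2) AND ready(rex) -> large(item2)]. Adds large(item2).
Round 5: R12 [large(item2) AND metal(item2) -> closed(item2)]. Adds closed(item2).
Round 6: R13 [bird(rex) AND closed(item2) -> hot(item2)]. Adds hot(item2).
Round 7: R16 [hot(item2) -> open(rex)]. Adds open(rex).
Closure: {active(item2), approved(item2), bird(rex), blue(rex), closed(item2), cold(item2), has_feathers(rex), hot(item2), large(item2), locked(rex), mammal(rex), metal(item2), open(item2), open(rex), penguin(rex), ready(item2), ready(rex), red(item2), small(rex), stale(rex), valid(item2), wooden(item2)} — 22 facts.

22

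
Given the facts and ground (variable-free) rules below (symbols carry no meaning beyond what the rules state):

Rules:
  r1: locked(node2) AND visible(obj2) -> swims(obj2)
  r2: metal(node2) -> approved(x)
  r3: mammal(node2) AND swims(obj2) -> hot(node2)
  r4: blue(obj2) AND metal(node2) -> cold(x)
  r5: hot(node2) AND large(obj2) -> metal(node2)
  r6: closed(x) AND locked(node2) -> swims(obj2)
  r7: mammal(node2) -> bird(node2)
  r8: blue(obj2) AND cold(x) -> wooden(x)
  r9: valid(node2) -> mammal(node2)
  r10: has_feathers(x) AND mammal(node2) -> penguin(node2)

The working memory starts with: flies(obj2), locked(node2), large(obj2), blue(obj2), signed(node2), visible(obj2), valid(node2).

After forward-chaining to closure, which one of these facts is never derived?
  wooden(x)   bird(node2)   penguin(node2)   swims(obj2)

penguin(node2)

Round 1 fires r1, r9, giving swims(obj2), mammal(node2).
Round 2 fires r3, r7, giving hot(node2), bird(node2).
Round 3 fires r5, giving metal(node2).
Round 4 fires r2, r4, giving approved(x), cold(x).
Round 5 fires r8, giving wooden(x).
Derived: wooden(x) (round 5), swims(obj2) (round 1), bird(node2) (round 2). penguin(node2) never appears in any round.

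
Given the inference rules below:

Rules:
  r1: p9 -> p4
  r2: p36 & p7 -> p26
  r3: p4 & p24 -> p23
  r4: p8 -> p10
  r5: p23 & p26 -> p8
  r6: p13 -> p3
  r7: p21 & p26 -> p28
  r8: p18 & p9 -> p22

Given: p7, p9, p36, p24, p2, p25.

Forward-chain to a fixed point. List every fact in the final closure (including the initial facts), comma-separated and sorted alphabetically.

Round 1 fires r1, r2, giving p4, p26.
Round 2 fires r3, giving p23.
Round 3 fires r5, giving p8.
Round 4 fires r4, giving p10.

p10, p2, p23, p24, p25, p26, p36, p4, p7, p8, p9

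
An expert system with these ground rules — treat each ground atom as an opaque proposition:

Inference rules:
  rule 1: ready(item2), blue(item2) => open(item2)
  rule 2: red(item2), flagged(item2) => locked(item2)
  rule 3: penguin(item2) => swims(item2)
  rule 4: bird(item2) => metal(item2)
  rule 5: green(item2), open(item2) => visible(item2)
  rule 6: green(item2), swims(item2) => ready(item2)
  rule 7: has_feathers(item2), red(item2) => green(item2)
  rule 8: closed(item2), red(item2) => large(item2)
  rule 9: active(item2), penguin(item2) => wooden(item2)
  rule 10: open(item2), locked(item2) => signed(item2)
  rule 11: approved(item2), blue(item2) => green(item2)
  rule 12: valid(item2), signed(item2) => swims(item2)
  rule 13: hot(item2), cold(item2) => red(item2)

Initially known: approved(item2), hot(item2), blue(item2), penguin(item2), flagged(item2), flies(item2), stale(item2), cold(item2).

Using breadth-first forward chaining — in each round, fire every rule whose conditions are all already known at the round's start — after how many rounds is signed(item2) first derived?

4

Round 1: rule 3 [penguin(item2) => swims(item2)]; rule 11 [approved(item2), blue(item2) => green(item2)]; rule 13 [hot(item2), cold(item2) => red(item2)]. Adds swims(item2), green(item2), red(item2).
Round 2: rule 2 [red(item2), flagged(item2) => locked(item2)]; rule 6 [green(item2), swims(item2) => ready(item2)]. Adds locked(item2), ready(item2).
Round 3: rule 1 [ready(item2), blue(item2) => open(item2)]. Adds open(item2).
Round 4: rule 5 [green(item2), open(item2) => visible(item2)]; rule 10 [open(item2), locked(item2) => signed(item2)]. Adds visible(item2), signed(item2).
signed(item2) first appears in round 4.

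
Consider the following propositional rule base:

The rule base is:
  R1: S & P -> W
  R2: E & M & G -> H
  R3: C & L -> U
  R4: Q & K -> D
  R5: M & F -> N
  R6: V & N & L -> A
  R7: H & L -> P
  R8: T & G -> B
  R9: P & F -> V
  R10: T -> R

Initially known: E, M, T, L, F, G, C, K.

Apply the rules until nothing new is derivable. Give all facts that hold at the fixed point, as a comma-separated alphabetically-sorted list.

Round 1 fires R2, R3, R5, R8, R10, giving H, U, N, B, R.
Round 2 fires R7, giving P.
Round 3 fires R9, giving V.
Round 4 fires R6, giving A.

A, B, C, E, F, G, H, K, L, M, N, P, R, T, U, V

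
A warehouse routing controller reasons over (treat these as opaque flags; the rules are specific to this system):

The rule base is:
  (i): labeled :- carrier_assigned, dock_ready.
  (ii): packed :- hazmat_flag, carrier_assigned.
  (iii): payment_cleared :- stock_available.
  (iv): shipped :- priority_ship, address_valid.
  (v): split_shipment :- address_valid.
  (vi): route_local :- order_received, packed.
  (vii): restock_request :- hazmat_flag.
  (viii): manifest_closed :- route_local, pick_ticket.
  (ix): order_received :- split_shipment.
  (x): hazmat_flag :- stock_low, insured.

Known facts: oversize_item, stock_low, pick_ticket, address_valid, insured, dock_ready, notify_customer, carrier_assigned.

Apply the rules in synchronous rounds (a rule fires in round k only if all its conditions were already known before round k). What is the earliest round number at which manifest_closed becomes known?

4

[1] (i) [labeled :- carrier_assigned, dock_ready.]; (v) [split_shipment :- address_valid.]; (x) [hazmat_flag :- stock_low, insured.]. ⇒ new: labeled, split_shipment, hazmat_flag.
[2] (ii) [packed :- hazmat_flag, carrier_assigned.]; (vii) [restock_request :- hazmat_flag.]; (ix) [order_received :- split_shipment.]. ⇒ new: packed, restock_request, order_received.
[3] (vi) [route_local :- order_received, packed.]. ⇒ new: route_local.
[4] (viii) [manifest_closed :- route_local, pick_ticket.]. ⇒ new: manifest_closed.
manifest_closed first appears in round 4.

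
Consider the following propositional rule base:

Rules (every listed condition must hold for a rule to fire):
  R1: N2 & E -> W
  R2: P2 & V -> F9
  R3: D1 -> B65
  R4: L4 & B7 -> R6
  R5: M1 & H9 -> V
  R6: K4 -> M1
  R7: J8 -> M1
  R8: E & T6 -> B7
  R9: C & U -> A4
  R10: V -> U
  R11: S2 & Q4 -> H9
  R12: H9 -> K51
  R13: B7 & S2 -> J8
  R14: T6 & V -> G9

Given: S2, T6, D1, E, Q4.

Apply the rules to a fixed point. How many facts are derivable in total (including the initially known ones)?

14

Round 1: R3 [D1 -> B65]; R8 [E & T6 -> B7]; R11 [S2 & Q4 -> H9]. New: B65, B7, H9.
Round 2: R12 [H9 -> K51]; R13 [B7 & S2 -> J8]. New: K51, J8.
Round 3: R7 [J8 -> M1]. New: M1.
Round 4: R5 [M1 & H9 -> V]. New: V.
Round 5: R10 [V -> U]; R14 [T6 & V -> G9]. New: U, G9.
Closure: {B65, B7, D1, E, G9, H9, J8, K51, M1, Q4, S2, T6, U, V} — 14 facts.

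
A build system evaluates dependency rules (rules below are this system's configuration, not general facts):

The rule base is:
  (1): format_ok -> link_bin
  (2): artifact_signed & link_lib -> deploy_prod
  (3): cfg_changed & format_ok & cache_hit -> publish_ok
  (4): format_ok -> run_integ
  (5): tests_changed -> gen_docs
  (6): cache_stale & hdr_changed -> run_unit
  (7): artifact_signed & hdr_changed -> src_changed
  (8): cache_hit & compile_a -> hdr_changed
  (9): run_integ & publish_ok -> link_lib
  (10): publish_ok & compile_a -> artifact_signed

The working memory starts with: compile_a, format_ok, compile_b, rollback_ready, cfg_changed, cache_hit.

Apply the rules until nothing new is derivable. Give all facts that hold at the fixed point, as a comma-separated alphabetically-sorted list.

artifact_signed, cache_hit, cfg_changed, compile_a, compile_b, deploy_prod, format_ok, hdr_changed, link_bin, link_lib, publish_ok, rollback_ready, run_integ, src_changed

Round 1 fires (1), (3), (4), (8), giving link_bin, publish_ok, run_integ, hdr_changed.
Round 2 fires (9), (10), giving link_lib, artifact_signed.
Round 3 fires (2), (7), giving deploy_prod, src_changed.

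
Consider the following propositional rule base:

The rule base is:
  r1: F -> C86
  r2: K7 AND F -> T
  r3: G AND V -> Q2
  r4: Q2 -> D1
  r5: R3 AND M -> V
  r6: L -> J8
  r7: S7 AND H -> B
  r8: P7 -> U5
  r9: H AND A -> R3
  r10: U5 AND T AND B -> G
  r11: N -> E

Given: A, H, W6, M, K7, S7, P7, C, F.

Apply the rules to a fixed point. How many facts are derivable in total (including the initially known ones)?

[1] r1 [F -> C86]; r2 [K7 AND F -> T]; r7 [S7 AND H -> B]; r8 [P7 -> U5]; r9 [H AND A -> R3]. ⇒ new: C86, T, B, U5, R3.
[2] r5 [R3 AND M -> V]; r10 [U5 AND T AND B -> G]. ⇒ new: V, G.
[3] r3 [G AND V -> Q2]. ⇒ new: Q2.
[4] r4 [Q2 -> D1]. ⇒ new: D1.
Closure: {A, B, C, C86, D1, F, G, H, K7, M, P7, Q2, R3, S7, T, U5, V, W6} — 18 facts.

18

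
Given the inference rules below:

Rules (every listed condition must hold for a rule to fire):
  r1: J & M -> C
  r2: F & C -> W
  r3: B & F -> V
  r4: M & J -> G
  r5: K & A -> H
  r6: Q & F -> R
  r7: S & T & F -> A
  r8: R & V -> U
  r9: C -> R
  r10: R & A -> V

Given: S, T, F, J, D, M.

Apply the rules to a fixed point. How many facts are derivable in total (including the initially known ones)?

Round 1 — r1, r4, r7, derive C, G, A.
Round 2 — r2, r9, derive W, R.
Round 3 — r10, derive V.
Round 4 — r8, derive U.
Closure: {A, C, D, F, G, J, M, R, S, T, U, V, W} — 13 facts.

13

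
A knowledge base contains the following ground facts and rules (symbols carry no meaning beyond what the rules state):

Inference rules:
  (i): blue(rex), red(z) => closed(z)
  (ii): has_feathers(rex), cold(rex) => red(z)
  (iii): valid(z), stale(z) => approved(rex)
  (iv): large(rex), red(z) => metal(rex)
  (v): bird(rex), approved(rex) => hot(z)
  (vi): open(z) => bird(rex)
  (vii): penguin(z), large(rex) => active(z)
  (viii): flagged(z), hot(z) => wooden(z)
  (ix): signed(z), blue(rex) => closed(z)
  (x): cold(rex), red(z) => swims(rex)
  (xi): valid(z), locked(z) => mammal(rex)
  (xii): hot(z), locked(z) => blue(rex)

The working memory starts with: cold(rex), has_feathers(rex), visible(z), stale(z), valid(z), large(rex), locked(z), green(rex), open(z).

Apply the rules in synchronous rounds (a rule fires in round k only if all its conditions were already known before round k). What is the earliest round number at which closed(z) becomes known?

4

Round 1: (ii) [has_feathers(rex), cold(rex) => red(z)]; (iii) [valid(z), stale(z) => approved(rex)]; (vi) [open(z) => bird(rex)]; (xi) [valid(z), locked(z) => mammal(rex)]. New: red(z), approved(rex), bird(rex), mammal(rex).
Round 2: (iv) [large(rex), red(z) => metal(rex)]; (v) [bird(rex), approved(rex) => hot(z)]; (x) [cold(rex), red(z) => swims(rex)]. New: metal(rex), hot(z), swims(rex).
Round 3: (xii) [hot(z), locked(z) => blue(rex)]. New: blue(rex).
Round 4: (i) [blue(rex), red(z) => closed(z)]. New: closed(z).
closed(z) first appears in round 4.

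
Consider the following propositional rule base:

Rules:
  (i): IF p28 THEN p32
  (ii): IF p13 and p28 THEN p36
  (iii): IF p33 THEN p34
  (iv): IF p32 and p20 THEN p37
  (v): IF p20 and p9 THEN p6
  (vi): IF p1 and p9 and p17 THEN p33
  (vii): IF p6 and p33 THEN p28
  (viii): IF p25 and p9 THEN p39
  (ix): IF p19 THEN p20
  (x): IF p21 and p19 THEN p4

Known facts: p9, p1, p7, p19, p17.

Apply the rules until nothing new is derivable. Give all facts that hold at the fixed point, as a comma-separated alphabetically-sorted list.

p1, p17, p19, p20, p28, p32, p33, p34, p37, p6, p7, p9

Round 1 fires (vi), (ix), giving p33, p20.
Round 2 fires (iii), (v), giving p34, p6.
Round 3 fires (vii), giving p28.
Round 4 fires (i), giving p32.
Round 5 fires (iv), giving p37.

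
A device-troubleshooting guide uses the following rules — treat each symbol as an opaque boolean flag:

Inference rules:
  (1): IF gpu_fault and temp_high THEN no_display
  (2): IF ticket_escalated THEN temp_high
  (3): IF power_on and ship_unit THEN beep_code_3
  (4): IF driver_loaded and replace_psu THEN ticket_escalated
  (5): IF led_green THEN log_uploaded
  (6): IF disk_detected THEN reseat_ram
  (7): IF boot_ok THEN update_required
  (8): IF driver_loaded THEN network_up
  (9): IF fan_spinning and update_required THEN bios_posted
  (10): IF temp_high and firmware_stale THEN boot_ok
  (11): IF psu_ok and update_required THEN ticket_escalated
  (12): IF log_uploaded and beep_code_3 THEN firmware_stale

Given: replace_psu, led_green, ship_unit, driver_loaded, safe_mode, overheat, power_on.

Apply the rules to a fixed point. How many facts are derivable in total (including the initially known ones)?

15

Round 1: (3) [IF power_on and ship_unit THEN beep_code_3]; (4) [IF driver_loaded and replace_psu THEN ticket_escalated]; (5) [IF led_green THEN log_uploaded]; (8) [IF driver_loaded THEN network_up]. New: beep_code_3, ticket_escalated, log_uploaded, network_up.
Round 2: (2) [IF ticket_escalated THEN temp_high]; (12) [IF log_uploaded and beep_code_3 THEN firmware_stale]. New: temp_high, firmware_stale.
Round 3: (10) [IF temp_high and firmware_stale THEN boot_ok]. New: boot_ok.
Round 4: (7) [IF boot_ok THEN update_required]. New: update_required.
Closure: {beep_code_3, boot_ok, driver_loaded, firmware_stale, led_green, log_uploaded, network_up, overheat, power_on, replace_psu, safe_mode, ship_unit, temp_high, ticket_escalated, update_required} — 15 facts.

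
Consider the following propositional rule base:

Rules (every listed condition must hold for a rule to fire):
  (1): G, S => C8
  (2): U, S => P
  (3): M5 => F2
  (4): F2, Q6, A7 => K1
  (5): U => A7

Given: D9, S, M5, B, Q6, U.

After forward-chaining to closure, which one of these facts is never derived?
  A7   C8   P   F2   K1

[1] (2) [U, S => P]; (3) [M5 => F2]; (5) [U => A7]. ⇒ new: P, F2, A7.
[2] (4) [F2, Q6, A7 => K1]. ⇒ new: K1.
Derived: A7 (round 1), F2 (round 1), P (round 1), K1 (round 2). C8 never appears in any round.

C8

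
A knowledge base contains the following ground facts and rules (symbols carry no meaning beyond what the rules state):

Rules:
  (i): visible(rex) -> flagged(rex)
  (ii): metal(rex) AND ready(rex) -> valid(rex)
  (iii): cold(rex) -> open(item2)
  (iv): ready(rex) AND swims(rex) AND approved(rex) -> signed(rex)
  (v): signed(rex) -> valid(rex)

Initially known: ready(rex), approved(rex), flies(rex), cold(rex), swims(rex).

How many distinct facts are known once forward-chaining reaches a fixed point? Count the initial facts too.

Round 1: (iii) [cold(rex) -> open(item2)]; (iv) [ready(rex) AND swims(rex) AND approved(rex) -> signed(rex)]. Adds open(item2), signed(rex).
Round 2: (v) [signed(rex) -> valid(rex)]. Adds valid(rex).
Closure: {approved(rex), cold(rex), flies(rex), open(item2), ready(rex), signed(rex), swims(rex), valid(rex)} — 8 facts.

8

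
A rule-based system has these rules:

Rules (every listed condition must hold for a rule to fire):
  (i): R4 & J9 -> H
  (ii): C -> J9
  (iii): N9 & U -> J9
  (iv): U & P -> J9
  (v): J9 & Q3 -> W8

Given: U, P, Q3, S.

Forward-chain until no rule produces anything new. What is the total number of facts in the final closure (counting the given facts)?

Round 1 — (iv), derive J9.
Round 2 — (v), derive W8.
Closure: {J9, P, Q3, S, U, W8} — 6 facts.

6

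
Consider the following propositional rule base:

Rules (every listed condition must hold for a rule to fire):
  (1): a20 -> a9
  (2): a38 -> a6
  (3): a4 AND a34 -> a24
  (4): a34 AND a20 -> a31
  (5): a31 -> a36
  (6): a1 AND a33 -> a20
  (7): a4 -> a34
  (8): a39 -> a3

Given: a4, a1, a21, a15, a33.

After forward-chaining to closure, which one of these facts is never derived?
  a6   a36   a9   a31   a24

Round 1 — (6), (7), derive a20, a34.
Round 2 — (1), (3), (4), derive a9, a24, a31.
Round 3 — (5), derive a36.
Derived: a31 (round 2), a24 (round 2), a9 (round 2), a36 (round 3). a6 never appears in any round.

a6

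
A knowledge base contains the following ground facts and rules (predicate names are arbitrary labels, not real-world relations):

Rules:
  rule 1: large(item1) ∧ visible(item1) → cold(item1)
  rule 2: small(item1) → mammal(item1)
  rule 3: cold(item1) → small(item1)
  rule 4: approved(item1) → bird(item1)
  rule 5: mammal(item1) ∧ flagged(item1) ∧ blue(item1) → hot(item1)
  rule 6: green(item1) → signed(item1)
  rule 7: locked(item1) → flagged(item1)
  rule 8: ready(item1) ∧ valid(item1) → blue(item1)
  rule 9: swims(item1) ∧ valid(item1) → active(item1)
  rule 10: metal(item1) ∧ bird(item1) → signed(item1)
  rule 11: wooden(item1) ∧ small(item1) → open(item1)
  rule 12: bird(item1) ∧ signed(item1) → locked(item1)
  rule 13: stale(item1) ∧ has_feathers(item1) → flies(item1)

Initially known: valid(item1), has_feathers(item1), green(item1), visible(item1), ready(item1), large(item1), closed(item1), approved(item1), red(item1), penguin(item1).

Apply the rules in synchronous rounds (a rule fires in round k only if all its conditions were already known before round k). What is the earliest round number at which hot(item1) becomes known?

[1] rule 1 [large(item1) ∧ visible(item1) → cold(item1)]; rule 4 [approved(item1) → bird(item1)]; rule 6 [green(item1) → signed(item1)]; rule 8 [ready(item1) ∧ valid(item1) → blue(item1)]. ⇒ new: cold(item1), bird(item1), signed(item1), blue(item1).
[2] rule 3 [cold(item1) → small(item1)]; rule 12 [bird(item1) ∧ signed(item1) → locked(item1)]. ⇒ new: small(item1), locked(item1).
[3] rule 2 [small(item1) → mammal(item1)]; rule 7 [locked(item1) → flagged(item1)]. ⇒ new: mammal(item1), flagged(item1).
[4] rule 5 [mammal(item1) ∧ flagged(item1) ∧ blue(item1) → hot(item1)]. ⇒ new: hot(item1).
hot(item1) first appears in round 4.

4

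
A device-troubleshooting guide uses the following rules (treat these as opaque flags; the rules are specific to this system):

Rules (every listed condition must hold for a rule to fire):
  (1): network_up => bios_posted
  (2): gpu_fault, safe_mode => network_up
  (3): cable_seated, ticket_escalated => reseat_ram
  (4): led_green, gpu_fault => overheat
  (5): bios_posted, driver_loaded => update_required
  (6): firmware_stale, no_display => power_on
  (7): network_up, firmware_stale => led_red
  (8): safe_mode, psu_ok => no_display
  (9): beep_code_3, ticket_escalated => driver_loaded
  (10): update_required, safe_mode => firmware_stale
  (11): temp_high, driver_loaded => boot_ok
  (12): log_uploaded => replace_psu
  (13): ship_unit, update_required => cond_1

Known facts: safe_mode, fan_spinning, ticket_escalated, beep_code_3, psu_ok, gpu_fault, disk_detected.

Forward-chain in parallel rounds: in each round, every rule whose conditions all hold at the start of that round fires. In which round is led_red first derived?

5

Round 1 fires (2), (8), (9), giving network_up, no_display, driver_loaded.
Round 2 fires (1), giving bios_posted.
Round 3 fires (5), giving update_required.
Round 4 fires (10), giving firmware_stale.
Round 5 fires (6), (7), giving power_on, led_red.
led_red first appears in round 5.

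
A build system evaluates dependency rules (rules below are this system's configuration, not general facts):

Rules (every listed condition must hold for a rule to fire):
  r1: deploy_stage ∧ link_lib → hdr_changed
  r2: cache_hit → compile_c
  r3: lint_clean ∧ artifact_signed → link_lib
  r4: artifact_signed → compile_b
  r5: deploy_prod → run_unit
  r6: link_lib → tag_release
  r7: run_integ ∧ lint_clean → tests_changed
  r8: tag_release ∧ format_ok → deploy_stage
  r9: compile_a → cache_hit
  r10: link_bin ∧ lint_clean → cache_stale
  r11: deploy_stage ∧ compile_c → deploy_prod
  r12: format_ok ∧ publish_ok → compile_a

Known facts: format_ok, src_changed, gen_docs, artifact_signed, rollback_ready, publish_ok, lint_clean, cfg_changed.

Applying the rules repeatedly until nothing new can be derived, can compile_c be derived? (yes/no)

[1] r3 [lint_clean ∧ artifact_signed → link_lib]; r4 [artifact_signed → compile_b]; r12 [format_ok ∧ publish_ok → compile_a]. ⇒ new: link_lib, compile_b, compile_a.
[2] r6 [link_lib → tag_release]; r9 [compile_a → cache_hit]. ⇒ new: tag_release, cache_hit.
[3] r2 [cache_hit → compile_c]; r8 [tag_release ∧ format_ok → deploy_stage]. ⇒ new: compile_c, deploy_stage.
[4] r1 [deploy_stage ∧ link_lib → hdr_changed]; r11 [deploy_stage ∧ compile_c → deploy_prod]. ⇒ new: hdr_changed, deploy_prod.
[5] r5 [deploy_prod → run_unit]. ⇒ new: run_unit.
compile_c appears in round 3, so it is derivable.

yes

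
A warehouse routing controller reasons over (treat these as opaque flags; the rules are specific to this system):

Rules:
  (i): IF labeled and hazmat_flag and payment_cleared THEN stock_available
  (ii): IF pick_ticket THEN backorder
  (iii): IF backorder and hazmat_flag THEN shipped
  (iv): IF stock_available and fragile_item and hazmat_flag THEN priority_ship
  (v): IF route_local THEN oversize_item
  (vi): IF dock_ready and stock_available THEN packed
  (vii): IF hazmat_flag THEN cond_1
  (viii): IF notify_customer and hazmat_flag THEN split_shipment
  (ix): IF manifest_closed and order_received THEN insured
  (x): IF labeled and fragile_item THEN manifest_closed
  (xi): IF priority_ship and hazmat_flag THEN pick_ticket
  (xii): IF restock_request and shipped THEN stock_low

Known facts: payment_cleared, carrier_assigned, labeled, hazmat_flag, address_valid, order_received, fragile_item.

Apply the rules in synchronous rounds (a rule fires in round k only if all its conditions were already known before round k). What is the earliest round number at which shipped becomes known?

[1] (i) [IF labeled and hazmat_flag and payment_cleared THEN stock_available]; (vii) [IF hazmat_flag THEN cond_1]; (x) [IF labeled and fragile_item THEN manifest_closed]. ⇒ new: stock_available, cond_1, manifest_closed.
[2] (iv) [IF stock_available and fragile_item and hazmat_flag THEN priority_ship]; (ix) [IF manifest_closed and order_received THEN insured]. ⇒ new: priority_ship, insured.
[3] (xi) [IF priority_ship and hazmat_flag THEN pick_ticket]. ⇒ new: pick_ticket.
[4] (ii) [IF pick_ticket THEN backorder]. ⇒ new: backorder.
[5] (iii) [IF backorder and hazmat_flag THEN shipped]. ⇒ new: shipped.
shipped first appears in round 5.

5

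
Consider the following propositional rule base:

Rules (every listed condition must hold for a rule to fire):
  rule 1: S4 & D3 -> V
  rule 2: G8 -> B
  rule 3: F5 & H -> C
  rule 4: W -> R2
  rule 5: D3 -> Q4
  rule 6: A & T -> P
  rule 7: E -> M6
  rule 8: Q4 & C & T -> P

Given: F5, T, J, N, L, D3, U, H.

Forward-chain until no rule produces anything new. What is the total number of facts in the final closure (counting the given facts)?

11

Round 1 — rule 3, rule 5, derive C, Q4.
Round 2 — rule 8, derive P.
Closure: {C, D3, F5, H, J, L, N, P, Q4, T, U} — 11 facts.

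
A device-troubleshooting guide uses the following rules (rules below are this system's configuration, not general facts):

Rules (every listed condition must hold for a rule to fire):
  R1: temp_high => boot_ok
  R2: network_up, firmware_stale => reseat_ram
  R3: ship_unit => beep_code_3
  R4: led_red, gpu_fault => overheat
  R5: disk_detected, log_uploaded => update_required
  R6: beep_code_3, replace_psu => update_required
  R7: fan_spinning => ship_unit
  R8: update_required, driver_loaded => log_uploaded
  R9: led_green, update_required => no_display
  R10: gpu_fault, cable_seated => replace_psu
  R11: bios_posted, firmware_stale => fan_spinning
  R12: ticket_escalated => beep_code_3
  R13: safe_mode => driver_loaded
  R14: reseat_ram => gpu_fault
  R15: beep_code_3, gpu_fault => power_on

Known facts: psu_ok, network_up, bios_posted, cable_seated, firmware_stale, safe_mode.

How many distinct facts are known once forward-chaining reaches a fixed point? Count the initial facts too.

Round 1 fires R2, R11, R13, giving reseat_ram, fan_spinning, driver_loaded.
Round 2 fires R7, R14, giving ship_unit, gpu_fault.
Round 3 fires R3, R10, giving beep_code_3, replace_psu.
Round 4 fires R6, R15, giving update_required, power_on.
Round 5 fires R8, giving log_uploaded.
Closure: {beep_code_3, bios_posted, cable_seated, driver_loaded, fan_spinning, firmware_stale, gpu_fault, log_uploaded, network_up, power_on, psu_ok, replace_psu, reseat_ram, safe_mode, ship_unit, update_required} — 16 facts.

16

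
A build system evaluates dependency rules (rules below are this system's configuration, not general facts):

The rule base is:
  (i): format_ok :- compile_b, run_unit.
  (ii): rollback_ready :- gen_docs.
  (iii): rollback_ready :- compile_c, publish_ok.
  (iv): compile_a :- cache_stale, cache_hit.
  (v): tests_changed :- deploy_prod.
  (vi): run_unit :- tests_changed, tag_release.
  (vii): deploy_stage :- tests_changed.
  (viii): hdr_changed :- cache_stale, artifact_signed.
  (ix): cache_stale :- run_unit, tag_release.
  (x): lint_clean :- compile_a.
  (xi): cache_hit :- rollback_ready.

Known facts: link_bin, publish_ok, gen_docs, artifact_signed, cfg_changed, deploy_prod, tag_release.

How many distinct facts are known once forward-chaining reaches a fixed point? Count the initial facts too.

16

Round 1: (ii) [rollback_ready :- gen_docs.]; (v) [tests_changed :- deploy_prod.]. New: rollback_ready, tests_changed.
Round 2: (vi) [run_unit :- tests_changed, tag_release.]; (vii) [deploy_stage :- tests_changed.]; (xi) [cache_hit :- rollback_ready.]. New: run_unit, deploy_stage, cache_hit.
Round 3: (ix) [cache_stale :- run_unit, tag_release.]. New: cache_stale.
Round 4: (iv) [compile_a :- cache_stale, cache_hit.]; (viii) [hdr_changed :- cache_stale, artifact_signed.]. New: compile_a, hdr_changed.
Round 5: (x) [lint_clean :- compile_a.]. New: lint_clean.
Closure: {artifact_signed, cache_hit, cache_stale, cfg_changed, compile_a, deploy_prod, deploy_stage, gen_docs, hdr_changed, link_bin, lint_clean, publish_ok, rollback_ready, run_unit, tag_release, tests_changed} — 16 facts.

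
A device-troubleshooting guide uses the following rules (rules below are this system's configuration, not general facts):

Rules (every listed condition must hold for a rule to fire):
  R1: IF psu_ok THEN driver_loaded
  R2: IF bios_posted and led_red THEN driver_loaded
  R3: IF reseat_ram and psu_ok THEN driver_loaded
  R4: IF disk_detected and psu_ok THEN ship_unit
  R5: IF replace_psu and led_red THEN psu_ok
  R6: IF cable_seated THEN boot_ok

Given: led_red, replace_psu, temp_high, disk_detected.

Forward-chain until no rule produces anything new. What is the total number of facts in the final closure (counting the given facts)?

Round 1: R5 [IF replace_psu and led_red THEN psu_ok]. New: psu_ok.
Round 2: R1 [IF psu_ok THEN driver_loaded]; R4 [IF disk_detected and psu_ok THEN ship_unit]. New: driver_loaded, ship_unit.
Closure: {disk_detected, driver_loaded, led_red, psu_ok, replace_psu, ship_unit, temp_high} — 7 facts.

7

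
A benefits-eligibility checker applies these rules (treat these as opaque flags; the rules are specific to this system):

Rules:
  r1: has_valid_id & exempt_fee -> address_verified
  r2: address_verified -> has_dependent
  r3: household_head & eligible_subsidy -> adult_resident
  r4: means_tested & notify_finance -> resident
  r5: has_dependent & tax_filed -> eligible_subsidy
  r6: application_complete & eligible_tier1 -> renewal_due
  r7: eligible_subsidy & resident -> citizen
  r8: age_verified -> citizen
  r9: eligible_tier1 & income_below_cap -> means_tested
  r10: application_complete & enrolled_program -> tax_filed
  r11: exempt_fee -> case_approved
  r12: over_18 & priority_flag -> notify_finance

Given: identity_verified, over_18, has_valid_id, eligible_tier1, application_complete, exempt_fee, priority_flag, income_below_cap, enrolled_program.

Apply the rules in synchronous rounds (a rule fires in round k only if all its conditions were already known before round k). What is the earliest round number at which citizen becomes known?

Round 1: r1 [has_valid_id & exempt_fee -> address_verified]; r6 [application_complete & eligible_tier1 -> renewal_due]; r9 [eligible_tier1 & income_below_cap -> means_tested]; r10 [application_complete & enrolled_program -> tax_filed]; r11 [exempt_fee -> case_approved]; r12 [over_18 & priority_flag -> notify_finance]. New: address_verified, renewal_due, means_tested, tax_filed, case_approved, notify_finance.
Round 2: r2 [address_verified -> has_dependent]; r4 [means_tested & notify_finance -> resident]. New: has_dependent, resident.
Round 3: r5 [has_dependent & tax_filed -> eligible_subsidy]. New: eligible_subsidy.
Round 4: r7 [eligible_subsidy & resident -> citizen]. New: citizen.
citizen first appears in round 4.

4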